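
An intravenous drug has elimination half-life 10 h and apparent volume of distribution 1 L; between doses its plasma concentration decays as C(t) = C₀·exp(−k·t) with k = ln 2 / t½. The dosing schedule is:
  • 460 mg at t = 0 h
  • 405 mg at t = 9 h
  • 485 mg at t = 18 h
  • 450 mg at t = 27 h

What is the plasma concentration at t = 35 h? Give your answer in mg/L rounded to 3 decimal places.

515.192 mg/L

k = ln 2 / 10 = 0.06931 per h
Dose 1 (460 mg at t=0 h): 460·exp(−0.06931·35) = 40.659 mg/L
Dose 2 (405 mg at t=9 h): 405·exp(−0.06931·26) = 66.800 mg/L
Dose 3 (485 mg at t=18 h): 485·exp(−0.06931·17) = 149.276 mg/L
Dose 4 (450 mg at t=27 h): 450·exp(−0.06931·8) = 258.457 mg/L
C(35) = 40.659 + 66.800 + 149.276 + 258.457 = 515.192 mg/L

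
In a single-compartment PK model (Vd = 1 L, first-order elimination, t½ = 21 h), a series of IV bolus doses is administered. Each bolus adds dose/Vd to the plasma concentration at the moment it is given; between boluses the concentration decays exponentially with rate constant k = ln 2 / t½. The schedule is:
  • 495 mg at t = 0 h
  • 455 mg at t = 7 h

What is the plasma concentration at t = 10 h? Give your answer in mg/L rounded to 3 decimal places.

767.947 mg/L

k = ln 2 / 21 = 0.03301 per h
Dose 1 (495 mg at t=0 h): 495·exp(−0.03301·10) = 355.842 mg/L
Dose 2 (455 mg at t=7 h): 455·exp(−0.03301·3) = 412.104 mg/L
C(10) = 355.842 + 412.104 = 767.947 mg/L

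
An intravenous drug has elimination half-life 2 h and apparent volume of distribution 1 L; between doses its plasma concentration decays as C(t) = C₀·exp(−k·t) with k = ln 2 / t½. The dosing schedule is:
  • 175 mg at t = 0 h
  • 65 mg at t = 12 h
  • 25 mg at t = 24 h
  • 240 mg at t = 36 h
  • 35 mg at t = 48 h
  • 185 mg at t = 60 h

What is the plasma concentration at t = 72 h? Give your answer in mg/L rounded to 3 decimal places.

2.900 mg/L

k = ln 2 / 2 = 0.34657 per h
Dose 1 (175 mg at t=0 h): 175·exp(−0.34657·72) = 0.000 mg/L
Dose 2 (65 mg at t=12 h): 65·exp(−0.34657·60) = 0.000 mg/L
Dose 3 (25 mg at t=24 h): 25·exp(−0.34657·48) = 0.000 mg/L
Dose 4 (240 mg at t=36 h): 240·exp(−0.34657·36) = 0.001 mg/L
Dose 5 (35 mg at t=48 h): 35·exp(−0.34657·24) = 0.009 mg/L
Dose 6 (185 mg at t=60 h): 185·exp(−0.34657·12) = 2.891 mg/L
C(72) = 0.000 + 0.000 + 0.000 + 0.001 + 0.009 + 2.891 = 2.900 mg/L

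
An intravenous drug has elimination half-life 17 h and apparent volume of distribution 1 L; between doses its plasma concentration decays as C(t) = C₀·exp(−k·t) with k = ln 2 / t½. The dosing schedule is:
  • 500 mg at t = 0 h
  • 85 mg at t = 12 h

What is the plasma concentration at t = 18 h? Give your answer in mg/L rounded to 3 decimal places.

k = ln 2 / 17 = 0.04077 per h
Dose 1 (500 mg at t=0 h): 500·exp(−0.04077·18) = 240.012 mg/L
Dose 2 (85 mg at t=12 h): 85·exp(−0.04077·6) = 66.554 mg/L
C(18) = 240.012 + 66.554 = 306.566 mg/L

306.566 mg/L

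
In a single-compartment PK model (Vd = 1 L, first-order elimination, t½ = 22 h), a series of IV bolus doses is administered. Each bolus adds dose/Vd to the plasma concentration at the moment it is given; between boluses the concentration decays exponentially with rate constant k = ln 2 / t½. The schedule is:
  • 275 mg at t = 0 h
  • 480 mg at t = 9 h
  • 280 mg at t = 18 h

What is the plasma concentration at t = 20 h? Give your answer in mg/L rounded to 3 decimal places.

748.755 mg/L

k = ln 2 / 22 = 0.03151 per h
Dose 1 (275 mg at t=0 h): 275·exp(−0.03151·20) = 146.443 mg/L
Dose 2 (480 mg at t=9 h): 480·exp(−0.03151·11) = 339.411 mg/L
Dose 3 (280 mg at t=18 h): 280·exp(−0.03151·2) = 262.901 mg/L
C(20) = 146.443 + 339.411 + 262.901 = 748.755 mg/L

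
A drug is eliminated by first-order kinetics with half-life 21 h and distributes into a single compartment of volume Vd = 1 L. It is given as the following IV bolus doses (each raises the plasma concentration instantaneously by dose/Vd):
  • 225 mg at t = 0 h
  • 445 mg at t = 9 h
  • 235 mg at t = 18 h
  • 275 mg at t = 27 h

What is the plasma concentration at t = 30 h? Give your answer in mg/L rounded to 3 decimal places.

713.304 mg/L

k = ln 2 / 21 = 0.03301 per h
Dose 1 (225 mg at t=0 h): 225·exp(−0.03301·30) = 83.587 mg/L
Dose 2 (445 mg at t=9 h): 445·exp(−0.03301·21) = 222.500 mg/L
Dose 3 (235 mg at t=18 h): 235·exp(−0.03301·12) = 158.143 mg/L
Dose 4 (275 mg at t=27 h): 275·exp(−0.03301·3) = 249.074 mg/L
C(30) = 83.587 + 222.500 + 158.143 + 249.074 = 713.304 mg/L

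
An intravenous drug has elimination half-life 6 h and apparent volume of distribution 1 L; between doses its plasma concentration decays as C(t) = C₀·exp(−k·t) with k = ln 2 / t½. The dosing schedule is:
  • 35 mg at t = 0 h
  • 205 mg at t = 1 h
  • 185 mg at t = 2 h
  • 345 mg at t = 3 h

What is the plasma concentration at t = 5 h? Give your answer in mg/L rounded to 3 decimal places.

553.426 mg/L

k = ln 2 / 6 = 0.11552 per h
Dose 1 (35 mg at t=0 h): 35·exp(−0.11552·5) = 19.643 mg/L
Dose 2 (205 mg at t=1 h): 205·exp(−0.11552·4) = 129.142 mg/L
Dose 3 (185 mg at t=2 h): 185·exp(−0.11552·3) = 130.815 mg/L
Dose 4 (345 mg at t=3 h): 345·exp(−0.11552·2) = 273.827 mg/L
C(5) = 19.643 + 129.142 + 130.815 + 273.827 = 553.426 mg/L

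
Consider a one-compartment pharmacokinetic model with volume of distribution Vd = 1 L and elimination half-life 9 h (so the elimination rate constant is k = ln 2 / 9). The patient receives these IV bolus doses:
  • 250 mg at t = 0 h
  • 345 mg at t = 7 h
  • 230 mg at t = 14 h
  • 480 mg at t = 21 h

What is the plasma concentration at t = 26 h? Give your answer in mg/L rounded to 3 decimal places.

k = ln 2 / 9 = 0.07702 per h
Dose 1 (250 mg at t=0 h): 250·exp(−0.07702·26) = 33.752 mg/L
Dose 2 (345 mg at t=7 h): 345·exp(−0.07702·19) = 79.857 mg/L
Dose 3 (230 mg at t=14 h): 230·exp(−0.07702·12) = 91.276 mg/L
Dose 4 (480 mg at t=21 h): 480·exp(−0.07702·5) = 326.590 mg/L
C(26) = 33.752 + 79.857 + 91.276 + 326.590 = 531.474 mg/L

531.474 mg/L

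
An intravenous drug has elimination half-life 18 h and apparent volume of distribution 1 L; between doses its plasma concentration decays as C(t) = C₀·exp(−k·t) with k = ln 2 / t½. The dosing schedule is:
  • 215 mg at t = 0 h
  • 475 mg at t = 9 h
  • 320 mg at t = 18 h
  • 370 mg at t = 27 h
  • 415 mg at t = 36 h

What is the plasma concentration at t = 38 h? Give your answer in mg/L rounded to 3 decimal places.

979.869 mg/L

k = ln 2 / 18 = 0.03851 per h
Dose 1 (215 mg at t=0 h): 215·exp(−0.03851·38) = 49.766 mg/L
Dose 2 (475 mg at t=9 h): 475·exp(−0.03851·29) = 155.489 mg/L
Dose 3 (320 mg at t=18 h): 320·exp(−0.03851·20) = 148.140 mg/L
Dose 4 (370 mg at t=27 h): 370·exp(−0.03851·11) = 242.236 mg/L
Dose 5 (415 mg at t=36 h): 415·exp(−0.03851·2) = 384.238 mg/L
C(38) = 49.766 + 155.489 + 148.140 + 242.236 + 384.238 = 979.869 mg/L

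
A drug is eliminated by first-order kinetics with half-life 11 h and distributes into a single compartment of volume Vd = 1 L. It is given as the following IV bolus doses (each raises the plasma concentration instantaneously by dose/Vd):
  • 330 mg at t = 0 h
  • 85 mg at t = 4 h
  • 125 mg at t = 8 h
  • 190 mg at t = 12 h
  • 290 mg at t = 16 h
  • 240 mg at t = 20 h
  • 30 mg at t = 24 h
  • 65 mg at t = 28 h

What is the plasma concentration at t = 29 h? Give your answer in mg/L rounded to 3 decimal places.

k = ln 2 / 11 = 0.06301 per h
Dose 1 (330 mg at t=0 h): 330·exp(−0.06301·29) = 53.075 mg/L
Dose 2 (85 mg at t=4 h): 85·exp(−0.06301·25) = 17.590 mg/L
Dose 3 (125 mg at t=8 h): 125·exp(−0.06301·21) = 33.283 mg/L
Dose 4 (190 mg at t=12 h): 190·exp(−0.06301·17) = 65.092 mg/L
Dose 5 (290 mg at t=16 h): 290·exp(−0.06301·13) = 127.831 mg/L
Dose 6 (240 mg at t=20 h): 240·exp(−0.06301·9) = 136.118 mg/L
Dose 7 (30 mg at t=24 h): 30·exp(−0.06301·5) = 21.892 mg/L
Dose 8 (65 mg at t=28 h): 65·exp(−0.06301·1) = 61.031 mg/L
C(29) = 53.075 + 17.590 + 33.283 + 65.092 + 127.831 + 136.118 + 21.892 + 61.031 = 515.910 mg/L

515.910 mg/L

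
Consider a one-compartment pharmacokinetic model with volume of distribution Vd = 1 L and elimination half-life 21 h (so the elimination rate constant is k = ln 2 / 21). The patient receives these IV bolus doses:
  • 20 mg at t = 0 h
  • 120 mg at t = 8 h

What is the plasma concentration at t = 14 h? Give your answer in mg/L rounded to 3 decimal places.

111.039 mg/L

k = ln 2 / 21 = 0.03301 per h
Dose 1 (20 mg at t=0 h): 20·exp(−0.03301·14) = 12.599 mg/L
Dose 2 (120 mg at t=8 h): 120·exp(−0.03301·6) = 98.440 mg/L
C(14) = 12.599 + 98.440 = 111.039 mg/L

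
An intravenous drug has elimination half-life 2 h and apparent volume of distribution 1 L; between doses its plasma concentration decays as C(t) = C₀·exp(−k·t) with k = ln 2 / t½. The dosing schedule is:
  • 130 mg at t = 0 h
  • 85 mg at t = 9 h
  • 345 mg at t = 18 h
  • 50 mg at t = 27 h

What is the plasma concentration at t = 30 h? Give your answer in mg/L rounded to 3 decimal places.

23.131 mg/L

k = ln 2 / 2 = 0.34657 per h
Dose 1 (130 mg at t=0 h): 130·exp(−0.34657·30) = 0.004 mg/L
Dose 2 (85 mg at t=9 h): 85·exp(−0.34657·21) = 0.059 mg/L
Dose 3 (345 mg at t=18 h): 345·exp(−0.34657·12) = 5.391 mg/L
Dose 4 (50 mg at t=27 h): 50·exp(−0.34657·3) = 17.678 mg/L
C(30) = 0.004 + 0.059 + 5.391 + 17.678 = 23.131 mg/L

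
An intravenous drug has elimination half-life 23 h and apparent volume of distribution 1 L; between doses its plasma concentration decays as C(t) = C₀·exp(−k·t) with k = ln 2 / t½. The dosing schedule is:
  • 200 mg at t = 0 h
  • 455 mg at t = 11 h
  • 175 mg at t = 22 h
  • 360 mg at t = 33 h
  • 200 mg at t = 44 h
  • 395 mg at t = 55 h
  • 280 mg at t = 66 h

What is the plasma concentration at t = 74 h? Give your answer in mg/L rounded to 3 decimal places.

754.599 mg/L

k = ln 2 / 23 = 0.03014 per h
Dose 1 (200 mg at t=0 h): 200·exp(−0.03014·74) = 21.503 mg/L
Dose 2 (455 mg at t=11 h): 455·exp(−0.03014·63) = 68.148 mg/L
Dose 3 (175 mg at t=22 h): 175·exp(−0.03014·52) = 36.513 mg/L
Dose 4 (360 mg at t=33 h): 360·exp(−0.03014·41) = 104.637 mg/L
Dose 5 (200 mg at t=44 h): 200·exp(−0.03014·30) = 80.981 mg/L
Dose 6 (395 mg at t=55 h): 395·exp(−0.03014·19) = 222.803 mg/L
Dose 7 (280 mg at t=66 h): 280·exp(−0.03014·8) = 220.015 mg/L
C(74) = 21.503 + 68.148 + 36.513 + 104.637 + 80.981 + 222.803 + 220.015 = 754.599 mg/L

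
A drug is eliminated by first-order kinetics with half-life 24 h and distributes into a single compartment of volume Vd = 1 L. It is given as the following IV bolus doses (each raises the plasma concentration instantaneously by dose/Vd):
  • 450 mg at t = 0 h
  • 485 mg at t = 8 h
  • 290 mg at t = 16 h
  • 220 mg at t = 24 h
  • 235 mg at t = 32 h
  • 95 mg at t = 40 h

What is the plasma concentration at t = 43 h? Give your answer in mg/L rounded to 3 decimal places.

824.684 mg/L

k = ln 2 / 24 = 0.02888 per h
Dose 1 (450 mg at t=0 h): 450·exp(−0.02888·43) = 129.977 mg/L
Dose 2 (485 mg at t=8 h): 485·exp(−0.02888·35) = 176.498 mg/L
Dose 3 (290 mg at t=16 h): 290·exp(−0.02888·27) = 132.966 mg/L
Dose 4 (220 mg at t=24 h): 220·exp(−0.02888·19) = 127.089 mg/L
Dose 5 (235 mg at t=32 h): 235·exp(−0.02888·11) = 171.039 mg/L
Dose 6 (95 mg at t=40 h): 95·exp(−0.02888·3) = 87.115 mg/L
C(43) = 129.977 + 176.498 + 132.966 + 127.089 + 171.039 + 87.115 = 824.684 mg/L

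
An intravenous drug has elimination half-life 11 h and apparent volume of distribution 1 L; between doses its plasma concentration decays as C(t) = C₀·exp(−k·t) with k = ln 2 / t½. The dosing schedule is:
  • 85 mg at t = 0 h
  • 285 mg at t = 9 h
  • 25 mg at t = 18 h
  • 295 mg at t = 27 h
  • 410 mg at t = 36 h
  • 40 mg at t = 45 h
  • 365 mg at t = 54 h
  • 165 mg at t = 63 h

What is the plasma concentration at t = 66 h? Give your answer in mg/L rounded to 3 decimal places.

k = ln 2 / 11 = 0.06301 per h
Dose 1 (85 mg at t=0 h): 85·exp(−0.06301·66) = 1.328 mg/L
Dose 2 (285 mg at t=9 h): 285·exp(−0.06301·57) = 7.852 mg/L
Dose 3 (25 mg at t=18 h): 25·exp(−0.06301·48) = 1.214 mg/L
Dose 4 (295 mg at t=27 h): 295·exp(−0.06301·39) = 25.266 mg/L
Dose 5 (410 mg at t=36 h): 410·exp(−0.06301·30) = 61.915 mg/L
Dose 6 (40 mg at t=45 h): 40·exp(−0.06301·21) = 10.650 mg/L
Dose 7 (365 mg at t=54 h): 365·exp(−0.06301·12) = 171.355 mg/L
Dose 8 (165 mg at t=63 h): 165·exp(−0.06301·3) = 136.579 mg/L
C(66) = 1.328 + 7.852 + 1.214 + 25.266 + 61.915 + 10.650 + 171.355 + 136.579 = 416.159 mg/L

416.159 mg/L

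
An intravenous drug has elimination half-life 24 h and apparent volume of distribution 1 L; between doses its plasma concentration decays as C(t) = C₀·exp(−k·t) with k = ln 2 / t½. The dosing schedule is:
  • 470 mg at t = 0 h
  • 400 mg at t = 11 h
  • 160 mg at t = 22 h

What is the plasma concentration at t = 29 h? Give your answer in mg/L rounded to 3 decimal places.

571.956 mg/L

k = ln 2 / 24 = 0.02888 per h
Dose 1 (470 mg at t=0 h): 470·exp(−0.02888·29) = 203.401 mg/L
Dose 2 (400 mg at t=11 h): 400·exp(−0.02888·18) = 237.841 mg/L
Dose 3 (160 mg at t=22 h): 160·exp(−0.02888·7) = 130.713 mg/L
C(29) = 203.401 + 237.841 + 130.713 = 571.956 mg/L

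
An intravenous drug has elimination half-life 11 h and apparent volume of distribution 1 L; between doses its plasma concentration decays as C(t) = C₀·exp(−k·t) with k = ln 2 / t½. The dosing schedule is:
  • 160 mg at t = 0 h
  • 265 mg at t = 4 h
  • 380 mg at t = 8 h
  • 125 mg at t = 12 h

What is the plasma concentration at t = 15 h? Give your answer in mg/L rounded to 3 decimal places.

542.612 mg/L

k = ln 2 / 11 = 0.06301 per h
Dose 1 (160 mg at t=0 h): 160·exp(−0.06301·15) = 62.176 mg/L
Dose 2 (265 mg at t=4 h): 265·exp(−0.06301·11) = 132.500 mg/L
Dose 3 (380 mg at t=8 h): 380·exp(−0.06301·7) = 244.466 mg/L
Dose 4 (125 mg at t=12 h): 125·exp(−0.06301·3) = 103.469 mg/L
C(15) = 62.176 + 132.500 + 244.466 + 103.469 = 542.612 mg/L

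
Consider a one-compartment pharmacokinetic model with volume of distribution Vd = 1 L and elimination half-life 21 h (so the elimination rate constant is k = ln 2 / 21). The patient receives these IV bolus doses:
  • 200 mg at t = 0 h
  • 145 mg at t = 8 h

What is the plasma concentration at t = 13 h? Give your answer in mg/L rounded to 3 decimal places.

k = ln 2 / 21 = 0.03301 per h
Dose 1 (200 mg at t=0 h): 200·exp(−0.03301·13) = 130.220 mg/L
Dose 2 (145 mg at t=8 h): 145·exp(−0.03301·5) = 122.940 mg/L
C(13) = 130.220 + 122.940 = 253.160 mg/L

253.160 mg/L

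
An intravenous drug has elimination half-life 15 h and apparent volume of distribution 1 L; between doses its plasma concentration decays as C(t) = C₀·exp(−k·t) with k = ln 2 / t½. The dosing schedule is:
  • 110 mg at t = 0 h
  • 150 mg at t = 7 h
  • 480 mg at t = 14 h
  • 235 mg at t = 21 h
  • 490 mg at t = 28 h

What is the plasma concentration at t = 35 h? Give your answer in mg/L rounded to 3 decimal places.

k = ln 2 / 15 = 0.04621 per h
Dose 1 (110 mg at t=0 h): 110·exp(−0.04621·35) = 21.827 mg/L
Dose 2 (150 mg at t=7 h): 150·exp(−0.04621·28) = 41.131 mg/L
Dose 3 (480 mg at t=14 h): 480·exp(−0.04621·21) = 181.886 mg/L
Dose 4 (235 mg at t=21 h): 235·exp(−0.04621·14) = 123.057 mg/L
Dose 5 (490 mg at t=28 h): 490·exp(−0.04621·7) = 354.581 mg/L
C(35) = 21.827 + 41.131 + 181.886 + 123.057 + 354.581 = 722.482 mg/L

722.482 mg/L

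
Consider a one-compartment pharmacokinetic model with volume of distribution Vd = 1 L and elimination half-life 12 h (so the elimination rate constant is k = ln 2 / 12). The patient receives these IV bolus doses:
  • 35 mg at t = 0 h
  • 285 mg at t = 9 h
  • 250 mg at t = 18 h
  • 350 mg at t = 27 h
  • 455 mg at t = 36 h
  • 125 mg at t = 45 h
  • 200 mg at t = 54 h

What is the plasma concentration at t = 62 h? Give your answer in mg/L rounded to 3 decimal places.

354.510 mg/L

k = ln 2 / 12 = 0.05776 per h
Dose 1 (35 mg at t=0 h): 35·exp(−0.05776·62) = 0.974 mg/L
Dose 2 (285 mg at t=9 h): 285·exp(−0.05776·53) = 13.344 mg/L
Dose 3 (250 mg at t=18 h): 250·exp(−0.05776·44) = 19.686 mg/L
Dose 4 (350 mg at t=27 h): 350·exp(−0.05776·35) = 46.352 mg/L
Dose 5 (455 mg at t=36 h): 455·exp(−0.05776·26) = 101.340 mg/L
Dose 6 (125 mg at t=45 h): 125·exp(−0.05776·17) = 46.822 mg/L
Dose 7 (200 mg at t=54 h): 200·exp(−0.05776·8) = 125.992 mg/L
C(62) = 0.974 + 13.344 + 19.686 + 46.352 + 101.340 + 46.822 + 125.992 = 354.510 mg/L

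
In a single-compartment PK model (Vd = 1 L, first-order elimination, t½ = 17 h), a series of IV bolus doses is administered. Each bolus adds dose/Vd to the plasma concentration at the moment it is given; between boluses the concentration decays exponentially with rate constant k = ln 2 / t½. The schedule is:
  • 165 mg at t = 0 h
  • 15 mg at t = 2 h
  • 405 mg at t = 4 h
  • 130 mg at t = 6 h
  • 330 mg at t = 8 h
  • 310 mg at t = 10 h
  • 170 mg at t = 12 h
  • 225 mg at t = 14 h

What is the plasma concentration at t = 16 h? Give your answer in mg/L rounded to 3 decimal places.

k = ln 2 / 17 = 0.04077 per h
Dose 1 (165 mg at t=0 h): 165·exp(−0.04077·16) = 85.933 mg/L
Dose 2 (15 mg at t=2 h): 15·exp(−0.04077·14) = 8.476 mg/L
Dose 3 (405 mg at t=4 h): 405·exp(−0.04077·12) = 248.292 mg/L
Dose 4 (130 mg at t=6 h): 130·exp(−0.04077·10) = 86.470 mg/L
Dose 5 (330 mg at t=8 h): 330·exp(−0.04077·8) = 238.151 mg/L
Dose 6 (310 mg at t=10 h): 310·exp(−0.04077·6) = 242.726 mg/L
Dose 7 (170 mg at t=12 h): 170·exp(−0.04077·4) = 144.417 mg/L
Dose 8 (225 mg at t=14 h): 225·exp(−0.04077·2) = 207.380 mg/L
C(16) = 85.933 + 8.476 + 248.292 + 86.470 + 238.151 + 242.726 + 144.417 + 207.380 = 1261.846 mg/L

1261.846 mg/L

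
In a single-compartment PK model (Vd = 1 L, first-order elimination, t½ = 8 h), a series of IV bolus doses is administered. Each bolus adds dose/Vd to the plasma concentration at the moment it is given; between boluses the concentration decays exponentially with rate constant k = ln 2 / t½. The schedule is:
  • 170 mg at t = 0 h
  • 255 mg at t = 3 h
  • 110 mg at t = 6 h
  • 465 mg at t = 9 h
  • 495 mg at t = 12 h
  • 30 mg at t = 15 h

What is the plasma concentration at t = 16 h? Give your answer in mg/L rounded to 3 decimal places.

k = ln 2 / 8 = 0.08664 per h
Dose 1 (170 mg at t=0 h): 170·exp(−0.08664·16) = 42.500 mg/L
Dose 2 (255 mg at t=3 h): 255·exp(−0.08664·13) = 82.674 mg/L
Dose 3 (110 mg at t=6 h): 110·exp(−0.08664·10) = 46.249 mg/L
Dose 4 (465 mg at t=9 h): 465·exp(−0.08664·7) = 253.543 mg/L
Dose 5 (495 mg at t=12 h): 495·exp(−0.08664·4) = 350.018 mg/L
Dose 6 (30 mg at t=15 h): 30·exp(−0.08664·1) = 27.510 mg/L
C(16) = 42.500 + 82.674 + 46.249 + 253.543 + 350.018 + 27.510 = 802.494 mg/L

802.494 mg/L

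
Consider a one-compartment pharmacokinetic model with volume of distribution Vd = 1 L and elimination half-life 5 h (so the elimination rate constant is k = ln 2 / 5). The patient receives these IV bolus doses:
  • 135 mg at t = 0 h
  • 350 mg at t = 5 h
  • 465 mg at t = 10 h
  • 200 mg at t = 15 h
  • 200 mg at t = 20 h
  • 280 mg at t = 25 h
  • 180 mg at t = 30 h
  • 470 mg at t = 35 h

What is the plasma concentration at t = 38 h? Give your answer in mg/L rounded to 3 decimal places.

k = ln 2 / 5 = 0.13863 per h
Dose 1 (135 mg at t=0 h): 135·exp(−0.13863·38) = 0.696 mg/L
Dose 2 (350 mg at t=5 h): 350·exp(−0.13863·33) = 3.608 mg/L
Dose 3 (465 mg at t=10 h): 465·exp(−0.13863·28) = 9.587 mg/L
Dose 4 (200 mg at t=15 h): 200·exp(−0.13863·23) = 8.247 mg/L
Dose 5 (200 mg at t=20 h): 200·exp(−0.13863·18) = 16.494 mg/L
Dose 6 (280 mg at t=25 h): 280·exp(−0.13863·13) = 46.183 mg/L
Dose 7 (180 mg at t=30 h): 180·exp(−0.13863·8) = 59.378 mg/L
Dose 8 (470 mg at t=35 h): 470·exp(−0.13863·3) = 310.084 mg/L
C(38) = 0.696 + 3.608 + 9.587 + 8.247 + 16.494 + 46.183 + 59.378 + 310.084 = 454.277 mg/L

454.277 mg/L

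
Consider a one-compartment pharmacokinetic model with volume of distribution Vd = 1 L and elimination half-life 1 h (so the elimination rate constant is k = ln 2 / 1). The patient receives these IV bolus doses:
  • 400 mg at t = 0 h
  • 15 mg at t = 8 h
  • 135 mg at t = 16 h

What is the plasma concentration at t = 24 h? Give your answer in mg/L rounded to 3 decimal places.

0.528 mg/L

k = ln 2 / 1 = 0.69315 per h
Dose 1 (400 mg at t=0 h): 400·exp(−0.69315·24) = 0.000 mg/L
Dose 2 (15 mg at t=8 h): 15·exp(−0.69315·16) = 0.000 mg/L
Dose 3 (135 mg at t=16 h): 135·exp(−0.69315·8) = 0.527 mg/L
C(24) = 0.000 + 0.000 + 0.527 = 0.528 mg/L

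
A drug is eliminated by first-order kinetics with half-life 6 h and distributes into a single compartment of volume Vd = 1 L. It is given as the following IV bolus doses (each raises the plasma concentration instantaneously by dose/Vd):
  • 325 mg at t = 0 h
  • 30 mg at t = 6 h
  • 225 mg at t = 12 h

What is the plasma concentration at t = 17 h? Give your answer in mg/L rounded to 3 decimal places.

180.295 mg/L

k = ln 2 / 6 = 0.11552 per h
Dose 1 (325 mg at t=0 h): 325·exp(−0.11552·17) = 45.600 mg/L
Dose 2 (30 mg at t=6 h): 30·exp(−0.11552·11) = 8.418 mg/L
Dose 3 (225 mg at t=12 h): 225·exp(−0.11552·5) = 126.277 mg/L
C(17) = 45.600 + 8.418 + 126.277 = 180.295 mg/L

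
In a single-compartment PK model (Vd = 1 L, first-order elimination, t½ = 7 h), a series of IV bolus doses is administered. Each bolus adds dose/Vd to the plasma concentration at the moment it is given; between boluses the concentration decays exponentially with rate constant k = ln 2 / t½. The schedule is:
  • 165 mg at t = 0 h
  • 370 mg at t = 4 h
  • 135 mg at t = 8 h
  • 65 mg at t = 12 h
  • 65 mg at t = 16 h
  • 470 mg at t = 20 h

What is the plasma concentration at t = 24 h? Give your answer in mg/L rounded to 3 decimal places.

k = ln 2 / 7 = 0.09902 per h
Dose 1 (165 mg at t=0 h): 165·exp(−0.09902·24) = 15.324 mg/L
Dose 2 (370 mg at t=4 h): 370·exp(−0.09902·20) = 51.064 mg/L
Dose 3 (135 mg at t=8 h): 135·exp(−0.09902·16) = 27.686 mg/L
Dose 4 (65 mg at t=12 h): 65·exp(−0.09902·12) = 19.809 mg/L
Dose 5 (65 mg at t=16 h): 65·exp(−0.09902·8) = 29.436 mg/L
Dose 6 (470 mg at t=20 h): 470·exp(−0.09902·4) = 316.287 mg/L
C(24) = 15.324 + 51.064 + 27.686 + 19.809 + 29.436 + 316.287 = 459.606 mg/L

459.606 mg/L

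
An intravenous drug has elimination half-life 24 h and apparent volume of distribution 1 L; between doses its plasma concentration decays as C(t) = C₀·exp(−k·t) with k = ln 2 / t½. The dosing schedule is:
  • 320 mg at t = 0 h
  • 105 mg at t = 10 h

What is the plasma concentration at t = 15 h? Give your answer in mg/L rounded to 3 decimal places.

k = ln 2 / 24 = 0.02888 per h
Dose 1 (320 mg at t=0 h): 320·exp(−0.02888·15) = 207.494 mg/L
Dose 2 (105 mg at t=10 h): 105·exp(−0.02888·5) = 90.881 mg/L
C(15) = 207.494 + 90.881 = 298.376 mg/L

298.376 mg/L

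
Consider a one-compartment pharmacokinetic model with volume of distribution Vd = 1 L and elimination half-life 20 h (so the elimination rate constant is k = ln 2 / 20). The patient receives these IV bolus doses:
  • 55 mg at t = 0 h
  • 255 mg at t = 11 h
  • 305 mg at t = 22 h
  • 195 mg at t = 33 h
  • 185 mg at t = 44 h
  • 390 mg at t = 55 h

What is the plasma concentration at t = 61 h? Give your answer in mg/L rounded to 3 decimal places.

k = ln 2 / 20 = 0.03466 per h
Dose 1 (55 mg at t=0 h): 55·exp(−0.03466·61) = 6.641 mg/L
Dose 2 (255 mg at t=11 h): 255·exp(−0.03466·50) = 45.078 mg/L
Dose 3 (305 mg at t=22 h): 305·exp(−0.03466·39) = 78.939 mg/L
Dose 4 (195 mg at t=33 h): 195·exp(−0.03466·28) = 73.891 mg/L
Dose 5 (185 mg at t=44 h): 185·exp(−0.03466·17) = 102.635 mg/L
Dose 6 (390 mg at t=55 h): 390·exp(−0.03466·6) = 316.778 mg/L
C(61) = 6.641 + 45.078 + 78.939 + 73.891 + 102.635 + 316.778 = 623.963 mg/L

623.963 mg/L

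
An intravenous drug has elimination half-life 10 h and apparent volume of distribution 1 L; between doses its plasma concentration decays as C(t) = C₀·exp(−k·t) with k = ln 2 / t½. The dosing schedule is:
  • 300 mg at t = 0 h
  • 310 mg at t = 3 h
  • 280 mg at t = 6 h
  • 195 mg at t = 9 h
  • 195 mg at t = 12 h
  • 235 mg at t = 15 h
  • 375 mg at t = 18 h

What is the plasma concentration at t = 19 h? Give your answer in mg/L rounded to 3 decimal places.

1041.881 mg/L

k = ln 2 / 10 = 0.06931 per h
Dose 1 (300 mg at t=0 h): 300·exp(−0.06931·19) = 80.383 mg/L
Dose 2 (310 mg at t=3 h): 310·exp(−0.06931·16) = 102.262 mg/L
Dose 3 (280 mg at t=6 h): 280·exp(−0.06931·13) = 113.715 mg/L
Dose 4 (195 mg at t=9 h): 195·exp(−0.06931·10) = 97.500 mg/L
Dose 5 (195 mg at t=12 h): 195·exp(−0.06931·7) = 120.037 mg/L
Dose 6 (235 mg at t=15 h): 235·exp(−0.06931·4) = 178.097 mg/L
Dose 7 (375 mg at t=18 h): 375·exp(−0.06931·1) = 349.887 mg/L
C(19) = 80.383 + 102.262 + 113.715 + 97.500 + 120.037 + 178.097 + 349.887 = 1041.881 mg/L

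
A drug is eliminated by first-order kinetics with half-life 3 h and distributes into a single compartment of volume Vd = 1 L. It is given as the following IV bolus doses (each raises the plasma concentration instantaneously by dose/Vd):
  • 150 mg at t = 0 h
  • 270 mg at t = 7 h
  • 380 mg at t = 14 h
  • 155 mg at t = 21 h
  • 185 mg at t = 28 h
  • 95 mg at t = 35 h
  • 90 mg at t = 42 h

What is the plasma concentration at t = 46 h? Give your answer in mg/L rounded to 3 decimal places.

46.839 mg/L

k = ln 2 / 3 = 0.23105 per h
Dose 1 (150 mg at t=0 h): 150·exp(−0.23105·46) = 0.004 mg/L
Dose 2 (270 mg at t=7 h): 270·exp(−0.23105·39) = 0.033 mg/L
Dose 3 (380 mg at t=14 h): 380·exp(−0.23105·32) = 0.234 mg/L
Dose 4 (155 mg at t=21 h): 155·exp(−0.23105·25) = 0.481 mg/L
Dose 5 (185 mg at t=28 h): 185·exp(−0.23105·18) = 2.891 mg/L
Dose 6 (95 mg at t=35 h): 95·exp(−0.23105·11) = 7.481 mg/L
Dose 7 (90 mg at t=42 h): 90·exp(−0.23105·4) = 35.717 mg/L
C(46) = 0.004 + 0.033 + 0.234 + 0.481 + 2.891 + 7.481 + 35.717 = 46.839 mg/L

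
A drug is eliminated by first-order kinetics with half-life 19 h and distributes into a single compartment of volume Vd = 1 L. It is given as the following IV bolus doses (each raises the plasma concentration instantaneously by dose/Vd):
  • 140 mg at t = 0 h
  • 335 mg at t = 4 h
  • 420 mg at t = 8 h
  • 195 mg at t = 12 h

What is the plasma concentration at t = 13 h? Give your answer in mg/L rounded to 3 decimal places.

866.354 mg/L

k = ln 2 / 19 = 0.03648 per h
Dose 1 (140 mg at t=0 h): 140·exp(−0.03648·13) = 87.128 mg/L
Dose 2 (335 mg at t=4 h): 335·exp(−0.03648·9) = 241.241 mg/L
Dose 3 (420 mg at t=8 h): 420·exp(−0.03648·5) = 349.970 mg/L
Dose 4 (195 mg at t=12 h): 195·exp(−0.03648·1) = 188.014 mg/L
C(13) = 87.128 + 241.241 + 349.970 + 188.014 = 866.354 mg/L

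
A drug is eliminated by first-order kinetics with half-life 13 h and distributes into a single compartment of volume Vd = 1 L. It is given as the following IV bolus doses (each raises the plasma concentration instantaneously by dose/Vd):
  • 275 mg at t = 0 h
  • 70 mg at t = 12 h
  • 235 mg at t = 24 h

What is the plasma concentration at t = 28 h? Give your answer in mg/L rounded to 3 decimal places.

281.487 mg/L

k = ln 2 / 13 = 0.05332 per h
Dose 1 (275 mg at t=0 h): 275·exp(−0.05332·28) = 61.796 mg/L
Dose 2 (70 mg at t=12 h): 70·exp(−0.05332·16) = 29.826 mg/L
Dose 3 (235 mg at t=24 h): 235·exp(−0.05332·4) = 189.864 mg/L
C(28) = 61.796 + 29.826 + 189.864 = 281.487 mg/L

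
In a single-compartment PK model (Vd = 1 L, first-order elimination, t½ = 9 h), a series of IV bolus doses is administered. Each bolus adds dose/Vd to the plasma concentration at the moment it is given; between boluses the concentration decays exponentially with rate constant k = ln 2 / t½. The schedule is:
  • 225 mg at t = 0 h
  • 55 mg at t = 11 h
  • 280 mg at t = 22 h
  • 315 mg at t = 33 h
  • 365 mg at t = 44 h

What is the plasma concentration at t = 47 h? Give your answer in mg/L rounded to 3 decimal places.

k = ln 2 / 9 = 0.07702 per h
Dose 1 (225 mg at t=0 h): 225·exp(−0.07702·47) = 6.027 mg/L
Dose 2 (55 mg at t=11 h): 55·exp(−0.07702·36) = 3.438 mg/L
Dose 3 (280 mg at t=22 h): 280·exp(−0.07702·25) = 40.829 mg/L
Dose 4 (315 mg at t=33 h): 315·exp(−0.07702·14) = 107.162 mg/L
Dose 5 (365 mg at t=44 h): 365·exp(−0.07702·3) = 289.701 mg/L
C(47) = 6.027 + 3.438 + 40.829 + 107.162 + 289.701 = 447.156 mg/L

447.156 mg/L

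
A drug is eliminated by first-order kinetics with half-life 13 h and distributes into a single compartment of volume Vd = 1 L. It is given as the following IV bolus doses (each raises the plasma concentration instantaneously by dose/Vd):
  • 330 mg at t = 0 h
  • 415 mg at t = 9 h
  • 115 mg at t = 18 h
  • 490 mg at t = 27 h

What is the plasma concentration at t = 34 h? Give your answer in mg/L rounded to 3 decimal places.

k = ln 2 / 13 = 0.05332 per h
Dose 1 (330 mg at t=0 h): 330·exp(−0.05332·34) = 53.852 mg/L
Dose 2 (415 mg at t=9 h): 415·exp(−0.05332·25) = 109.432 mg/L
Dose 3 (115 mg at t=18 h): 115·exp(−0.05332·16) = 49.000 mg/L
Dose 4 (490 mg at t=27 h): 490·exp(−0.05332·7) = 337.367 mg/L
C(34) = 53.852 + 109.432 + 49.000 + 337.367 = 549.652 mg/L

549.652 mg/L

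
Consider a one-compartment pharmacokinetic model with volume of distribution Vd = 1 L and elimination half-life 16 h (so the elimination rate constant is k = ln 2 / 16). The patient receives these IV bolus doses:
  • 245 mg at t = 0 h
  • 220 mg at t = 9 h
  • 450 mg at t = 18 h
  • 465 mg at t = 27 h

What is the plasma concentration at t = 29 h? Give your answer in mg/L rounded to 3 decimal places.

868.074 mg/L

k = ln 2 / 16 = 0.04332 per h
Dose 1 (245 mg at t=0 h): 245·exp(−0.04332·29) = 69.751 mg/L
Dose 2 (220 mg at t=9 h): 220·exp(−0.04332·20) = 92.499 mg/L
Dose 3 (450 mg at t=18 h): 450·exp(−0.04332·11) = 279.418 mg/L
Dose 4 (465 mg at t=27 h): 465·exp(−0.04332·2) = 426.407 mg/L
C(29) = 69.751 + 92.499 + 279.418 + 426.407 = 868.074 mg/L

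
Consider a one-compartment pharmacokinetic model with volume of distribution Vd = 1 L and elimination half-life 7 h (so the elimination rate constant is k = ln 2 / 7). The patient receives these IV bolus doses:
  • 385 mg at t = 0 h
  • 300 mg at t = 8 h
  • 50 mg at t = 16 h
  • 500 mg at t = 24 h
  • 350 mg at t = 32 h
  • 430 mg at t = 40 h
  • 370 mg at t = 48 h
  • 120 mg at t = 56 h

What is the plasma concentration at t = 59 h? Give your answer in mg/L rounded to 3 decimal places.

322.702 mg/L

k = ln 2 / 7 = 0.09902 per h
Dose 1 (385 mg at t=0 h): 385·exp(−0.09902·59) = 1.117 mg/L
Dose 2 (300 mg at t=8 h): 300·exp(−0.09902·51) = 1.923 mg/L
Dose 3 (50 mg at t=16 h): 50·exp(−0.09902·43) = 0.708 mg/L
Dose 4 (500 mg at t=24 h): 500·exp(−0.09902·35) = 15.625 mg/L
Dose 5 (350 mg at t=32 h): 350·exp(−0.09902·27) = 24.152 mg/L
Dose 6 (430 mg at t=40 h): 430·exp(−0.09902·19) = 65.522 mg/L
Dose 7 (370 mg at t=48 h): 370·exp(−0.09902·11) = 124.496 mg/L
Dose 8 (120 mg at t=56 h): 120·exp(−0.09902·3) = 89.160 mg/L
C(59) = 1.117 + 1.923 + 0.708 + 15.625 + 24.152 + 65.522 + 124.496 + 89.160 = 322.702 mg/L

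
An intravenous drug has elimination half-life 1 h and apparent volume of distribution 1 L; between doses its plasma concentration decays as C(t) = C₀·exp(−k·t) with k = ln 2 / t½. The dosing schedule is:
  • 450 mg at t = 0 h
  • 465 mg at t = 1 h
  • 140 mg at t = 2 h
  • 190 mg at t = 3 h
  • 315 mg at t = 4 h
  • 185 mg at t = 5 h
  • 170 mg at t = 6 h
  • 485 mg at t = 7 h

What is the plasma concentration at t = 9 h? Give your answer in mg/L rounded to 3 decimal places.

170.664 mg/L

k = ln 2 / 1 = 0.69315 per h
Dose 1 (450 mg at t=0 h): 450·exp(−0.69315·9) = 0.879 mg/L
Dose 2 (465 mg at t=1 h): 465·exp(−0.69315·8) = 1.816 mg/L
Dose 3 (140 mg at t=2 h): 140·exp(−0.69315·7) = 1.094 mg/L
Dose 4 (190 mg at t=3 h): 190·exp(−0.69315·6) = 2.969 mg/L
Dose 5 (315 mg at t=4 h): 315·exp(−0.69315·5) = 9.844 mg/L
Dose 6 (185 mg at t=5 h): 185·exp(−0.69315·4) = 11.562 mg/L
Dose 7 (170 mg at t=6 h): 170·exp(−0.69315·3) = 21.250 mg/L
Dose 8 (485 mg at t=7 h): 485·exp(−0.69315·2) = 121.250 mg/L
C(9) = 0.879 + 1.816 + 1.094 + 2.969 + 9.844 + 11.562 + 21.250 + 121.250 = 170.664 mg/L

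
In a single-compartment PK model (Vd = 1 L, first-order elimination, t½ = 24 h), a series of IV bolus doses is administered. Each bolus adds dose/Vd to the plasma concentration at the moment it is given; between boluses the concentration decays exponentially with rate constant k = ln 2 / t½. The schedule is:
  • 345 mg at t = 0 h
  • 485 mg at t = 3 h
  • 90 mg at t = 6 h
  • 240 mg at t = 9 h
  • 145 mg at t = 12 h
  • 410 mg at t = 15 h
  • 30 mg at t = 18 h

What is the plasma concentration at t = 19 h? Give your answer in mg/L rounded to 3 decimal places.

1259.327 mg/L

k = ln 2 / 24 = 0.02888 per h
Dose 1 (345 mg at t=0 h): 345·exp(−0.02888·19) = 199.298 mg/L
Dose 2 (485 mg at t=3 h): 485·exp(−0.02888·16) = 305.531 mg/L
Dose 3 (90 mg at t=6 h): 90·exp(−0.02888·13) = 61.828 mg/L
Dose 4 (240 mg at t=9 h): 240·exp(−0.02888·10) = 179.797 mg/L
Dose 5 (145 mg at t=12 h): 145·exp(−0.02888·7) = 118.459 mg/L
Dose 6 (410 mg at t=15 h): 410·exp(−0.02888·4) = 365.268 mg/L
Dose 7 (30 mg at t=18 h): 30·exp(−0.02888·1) = 29.146 mg/L
C(19) = 199.298 + 305.531 + 61.828 + 179.797 + 118.459 + 365.268 + 29.146 = 1259.327 mg/L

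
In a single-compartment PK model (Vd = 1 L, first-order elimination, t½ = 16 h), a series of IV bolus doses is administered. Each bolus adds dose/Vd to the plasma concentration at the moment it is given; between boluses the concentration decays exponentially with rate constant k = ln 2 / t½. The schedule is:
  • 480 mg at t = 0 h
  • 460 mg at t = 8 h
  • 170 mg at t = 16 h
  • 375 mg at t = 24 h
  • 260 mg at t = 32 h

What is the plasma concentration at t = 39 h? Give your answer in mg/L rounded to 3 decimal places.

659.255 mg/L

k = ln 2 / 16 = 0.04332 per h
Dose 1 (480 mg at t=0 h): 480·exp(−0.04332·39) = 88.610 mg/L
Dose 2 (460 mg at t=8 h): 460·exp(−0.04332·31) = 120.091 mg/L
Dose 3 (170 mg at t=16 h): 170·exp(−0.04332·23) = 62.765 mg/L
Dose 4 (375 mg at t=24 h): 375·exp(−0.04332·15) = 195.801 mg/L
Dose 5 (260 mg at t=32 h): 260·exp(−0.04332·7) = 191.987 mg/L
C(39) = 88.610 + 120.091 + 62.765 + 195.801 + 191.987 = 659.255 mg/L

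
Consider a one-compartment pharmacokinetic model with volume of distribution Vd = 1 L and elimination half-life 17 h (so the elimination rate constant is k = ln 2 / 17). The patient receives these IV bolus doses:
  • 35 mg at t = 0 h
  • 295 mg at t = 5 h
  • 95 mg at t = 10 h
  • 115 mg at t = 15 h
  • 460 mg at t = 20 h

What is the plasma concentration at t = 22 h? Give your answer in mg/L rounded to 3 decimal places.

730.437 mg/L

k = ln 2 / 17 = 0.04077 per h
Dose 1 (35 mg at t=0 h): 35·exp(−0.04077·22) = 14.272 mg/L
Dose 2 (295 mg at t=5 h): 295·exp(−0.04077·17) = 147.500 mg/L
Dose 3 (95 mg at t=10 h): 95·exp(−0.04077·12) = 58.241 mg/L
Dose 4 (115 mg at t=15 h): 115·exp(−0.04077·7) = 86.446 mg/L
Dose 5 (460 mg at t=20 h): 460·exp(−0.04077·2) = 423.977 mg/L
C(22) = 14.272 + 147.500 + 58.241 + 86.446 + 423.977 = 730.437 mg/L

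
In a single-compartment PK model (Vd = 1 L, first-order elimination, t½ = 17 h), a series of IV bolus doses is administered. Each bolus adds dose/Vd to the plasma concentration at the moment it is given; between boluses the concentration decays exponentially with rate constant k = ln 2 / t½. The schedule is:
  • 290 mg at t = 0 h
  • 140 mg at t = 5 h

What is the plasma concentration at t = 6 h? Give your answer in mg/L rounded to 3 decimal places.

k = ln 2 / 17 = 0.04077 per h
Dose 1 (290 mg at t=0 h): 290·exp(−0.04077·6) = 227.066 mg/L
Dose 2 (140 mg at t=5 h): 140·exp(−0.04077·1) = 134.407 mg/L
C(6) = 227.066 + 134.407 = 361.473 mg/L

361.473 mg/L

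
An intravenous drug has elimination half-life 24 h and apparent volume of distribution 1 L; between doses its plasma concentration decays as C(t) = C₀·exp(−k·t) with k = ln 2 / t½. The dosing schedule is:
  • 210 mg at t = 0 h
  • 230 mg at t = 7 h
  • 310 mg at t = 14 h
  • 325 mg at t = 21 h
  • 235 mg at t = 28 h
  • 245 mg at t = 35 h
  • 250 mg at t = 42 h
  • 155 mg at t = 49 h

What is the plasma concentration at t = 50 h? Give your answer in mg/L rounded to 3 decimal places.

998.600 mg/L

k = ln 2 / 24 = 0.02888 per h
Dose 1 (210 mg at t=0 h): 210·exp(−0.02888·50) = 49.553 mg/L
Dose 2 (230 mg at t=7 h): 230·exp(−0.02888·43) = 66.433 mg/L
Dose 3 (310 mg at t=14 h): 310·exp(−0.02888·36) = 109.602 mg/L
Dose 4 (325 mg at t=21 h): 325·exp(−0.02888·29) = 140.650 mg/L
Dose 5 (235 mg at t=28 h): 235·exp(−0.02888·22) = 124.487 mg/L
Dose 6 (245 mg at t=35 h): 245·exp(−0.02888·15) = 158.863 mg/L
Dose 7 (250 mg at t=42 h): 250·exp(−0.02888·8) = 198.425 mg/L
Dose 8 (155 mg at t=49 h): 155·exp(−0.02888·1) = 150.587 mg/L
C(50) = 49.553 + 66.433 + 109.602 + 140.650 + 124.487 + 158.863 + 198.425 + 150.587 = 998.600 mg/L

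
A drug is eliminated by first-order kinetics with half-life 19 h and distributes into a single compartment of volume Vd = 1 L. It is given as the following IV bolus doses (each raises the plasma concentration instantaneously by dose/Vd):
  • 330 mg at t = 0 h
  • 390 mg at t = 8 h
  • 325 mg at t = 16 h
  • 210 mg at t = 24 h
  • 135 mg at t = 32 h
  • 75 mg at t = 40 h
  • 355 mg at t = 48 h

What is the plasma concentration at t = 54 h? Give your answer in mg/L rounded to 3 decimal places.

k = ln 2 / 19 = 0.03648 per h
Dose 1 (330 mg at t=0 h): 330·exp(−0.03648·54) = 46.021 mg/L
Dose 2 (390 mg at t=8 h): 390·exp(−0.03648·46) = 72.821 mg/L
Dose 3 (325 mg at t=16 h): 325·exp(−0.03648·38) = 81.250 mg/L
Dose 4 (210 mg at t=24 h): 210·exp(−0.03648·30) = 70.292 mg/L
Dose 5 (135 mg at t=32 h): 135·exp(−0.03648·22) = 60.502 mg/L
Dose 6 (75 mg at t=40 h): 75·exp(−0.03648·14) = 45.004 mg/L
Dose 7 (355 mg at t=48 h): 355·exp(−0.03648·6) = 285.211 mg/L
C(54) = 46.021 + 72.821 + 81.250 + 70.292 + 60.502 + 45.004 + 285.211 = 661.101 mg/L

661.101 mg/L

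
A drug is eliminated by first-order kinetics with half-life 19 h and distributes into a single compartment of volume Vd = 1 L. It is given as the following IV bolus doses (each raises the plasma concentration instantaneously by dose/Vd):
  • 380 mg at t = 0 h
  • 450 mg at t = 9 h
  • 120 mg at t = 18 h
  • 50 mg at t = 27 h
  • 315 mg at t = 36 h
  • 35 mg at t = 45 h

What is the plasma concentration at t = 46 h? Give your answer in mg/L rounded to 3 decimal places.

k = ln 2 / 19 = 0.03648 per h
Dose 1 (380 mg at t=0 h): 380·exp(−0.03648·46) = 70.954 mg/L
Dose 2 (450 mg at t=9 h): 450·exp(−0.03648·37) = 116.680 mg/L
Dose 3 (120 mg at t=18 h): 120·exp(−0.03648·28) = 43.207 mg/L
Dose 4 (50 mg at t=27 h): 50·exp(−0.03648·19) = 25.000 mg/L
Dose 5 (315 mg at t=36 h): 315·exp(−0.03648·10) = 218.713 mg/L
Dose 6 (35 mg at t=45 h): 35·exp(−0.03648·1) = 33.746 mg/L
C(46) = 70.954 + 116.680 + 43.207 + 25.000 + 218.713 + 33.746 = 508.300 mg/L

508.300 mg/L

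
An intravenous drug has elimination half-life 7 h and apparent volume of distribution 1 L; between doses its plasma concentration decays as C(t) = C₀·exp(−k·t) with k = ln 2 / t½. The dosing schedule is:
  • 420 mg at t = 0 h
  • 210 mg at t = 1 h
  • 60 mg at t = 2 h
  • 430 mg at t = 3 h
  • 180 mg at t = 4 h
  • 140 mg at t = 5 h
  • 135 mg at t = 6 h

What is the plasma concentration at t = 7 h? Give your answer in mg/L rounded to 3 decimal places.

k = ln 2 / 7 = 0.09902 per h
Dose 1 (420 mg at t=0 h): 420·exp(−0.09902·7) = 210.000 mg/L
Dose 2 (210 mg at t=1 h): 210·exp(−0.09902·6) = 115.929 mg/L
Dose 3 (60 mg at t=2 h): 60·exp(−0.09902·5) = 36.570 mg/L
Dose 4 (430 mg at t=3 h): 430·exp(−0.09902·4) = 289.369 mg/L
Dose 5 (180 mg at t=4 h): 180·exp(−0.09902·3) = 133.739 mg/L
Dose 6 (140 mg at t=5 h): 140·exp(−0.09902·2) = 114.847 mg/L
Dose 7 (135 mg at t=6 h): 135·exp(−0.09902·1) = 122.273 mg/L
C(7) = 210.000 + 115.929 + 36.570 + 289.369 + 133.739 + 114.847 + 122.273 = 1022.727 mg/L

1022.727 mg/L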